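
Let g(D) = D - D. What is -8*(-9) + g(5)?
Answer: 72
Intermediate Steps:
g(D) = 0
-8*(-9) + g(5) = -8*(-9) + 0 = 72 + 0 = 72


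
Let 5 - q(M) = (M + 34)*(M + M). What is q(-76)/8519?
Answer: -6379/8519 ≈ -0.74880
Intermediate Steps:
q(M) = 5 - 2*M*(34 + M) (q(M) = 5 - (M + 34)*(M + M) = 5 - (34 + M)*2*M = 5 - 2*M*(34 + M))
q(-76)/8519 = (5 - 68*(-76) - 2*(-76)**2)/8519 = (5 + 5168 - 2*5776)*(1/8519) = (5 + 5168 - 11552)*(1/8519) = -6379*1/8519 = -6379/8519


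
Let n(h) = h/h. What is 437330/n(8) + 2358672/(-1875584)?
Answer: 51265424503/117224 ≈ 4.3733e+5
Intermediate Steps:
n(h) = 1
437330/n(8) + 2358672/(-1875584) = 437330/1 + 2358672/(-1875584) = 437330*1 + 2358672*(-1/1875584) = 437330 - 147417/117224 = 51265424503/117224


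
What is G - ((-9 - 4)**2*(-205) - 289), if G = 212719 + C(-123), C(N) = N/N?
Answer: 247654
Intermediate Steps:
C(N) = 1
G = 212720 (G = 212719 + 1 = 212720)
G - ((-9 - 4)**2*(-205) - 289) = 212720 - ((-9 - 4)**2*(-205) - 289) = 212720 - ((-13)**2*(-205) - 289) = 212720 - (169*(-205) - 289) = 212720 - (-34645 - 289) = 212720 - 1*(-34934) = 212720 + 34934 = 247654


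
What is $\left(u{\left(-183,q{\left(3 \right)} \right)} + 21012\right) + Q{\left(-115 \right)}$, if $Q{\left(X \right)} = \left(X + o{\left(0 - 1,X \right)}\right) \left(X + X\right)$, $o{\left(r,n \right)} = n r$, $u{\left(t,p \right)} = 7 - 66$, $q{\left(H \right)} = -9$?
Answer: $20953$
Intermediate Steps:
$u{\left(t,p \right)} = -59$
$Q{\left(X \right)} = 0$ ($Q{\left(X \right)} = \left(X + X \left(0 - 1\right)\right) \left(X + X\right) = \left(X + X \left(-1\right)\right) 2 X = \left(X - X\right) 2 X = 0 \cdot 2 X = 0$)
$\left(u{\left(-183,q{\left(3 \right)} \right)} + 21012\right) + Q{\left(-115 \right)} = \left(-59 + 21012\right) + 0 = 20953 + 0 = 20953$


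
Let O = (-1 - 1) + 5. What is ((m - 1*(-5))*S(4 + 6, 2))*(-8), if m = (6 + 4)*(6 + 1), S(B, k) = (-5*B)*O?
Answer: 90000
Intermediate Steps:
O = 3 (O = -2 + 5 = 3)
S(B, k) = -15*B (S(B, k) = -5*B*3 = -15*B)
m = 70 (m = 10*7 = 70)
((m - 1*(-5))*S(4 + 6, 2))*(-8) = ((70 - 1*(-5))*(-15*(4 + 6)))*(-8) = ((70 + 5)*(-15*10))*(-8) = (75*(-150))*(-8) = -11250*(-8) = 90000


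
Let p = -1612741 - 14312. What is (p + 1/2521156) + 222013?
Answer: -3542325026239/2521156 ≈ -1.4050e+6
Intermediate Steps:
p = -1627053
(p + 1/2521156) + 222013 = (-1627053 + 1/2521156) + 222013 = -4102054433267/2521156 + 222013 = -3542325026239/2521156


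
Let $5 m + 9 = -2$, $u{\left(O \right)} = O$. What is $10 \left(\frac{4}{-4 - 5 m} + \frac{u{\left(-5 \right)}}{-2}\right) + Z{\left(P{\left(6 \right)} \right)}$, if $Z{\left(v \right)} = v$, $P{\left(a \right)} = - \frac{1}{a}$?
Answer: $\frac{1283}{42} \approx 30.548$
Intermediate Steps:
$m = - \frac{11}{5}$ ($m = - \frac{9}{5} + \frac{1}{5} \left(-2\right) = - \frac{9}{5} - \frac{2}{5} = - \frac{11}{5} \approx -2.2$)
$10 \left(\frac{4}{-4 - 5 m} + \frac{u{\left(-5 \right)}}{-2}\right) + Z{\left(P{\left(6 \right)} \right)} = 10 \left(\frac{4}{-4 - -11} - \frac{5}{-2}\right) - \frac{1}{6} = 10 \left(\frac{4}{-4 + 11} - - \frac{5}{2}\right) - \frac{1}{6} = 10 \left(\frac{4}{7} + \frac{5}{2}\right) - \frac{1}{6} = 10 \cdot \frac{43}{14} - \frac{1}{6} = \frac{215}{7} - \frac{1}{6} = \frac{1283}{42}$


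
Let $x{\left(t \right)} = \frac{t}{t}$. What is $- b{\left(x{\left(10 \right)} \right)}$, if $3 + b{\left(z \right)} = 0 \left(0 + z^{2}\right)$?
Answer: $3$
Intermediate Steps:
$x{\left(t \right)} = 1$
$b{\left(z \right)} = -3$ ($b{\left(z \right)} = -3 + 0 \left(0 + z^{2}\right) = -3 + 0 z^{2} = -3 + 0 = -3$)
$- b{\left(x{\left(10 \right)} \right)} = \left(-1\right) \left(-3\right) = 3$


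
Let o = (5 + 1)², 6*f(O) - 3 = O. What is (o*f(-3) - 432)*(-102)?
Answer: 44064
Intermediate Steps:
f(O) = ½ + O/6
o = 36 (o = 6² = 36)
(o*f(-3) - 432)*(-102) = (36*(½ + (⅙)*(-3)) - 432)*(-102) = (36*(½ - ½) - 432)*(-102) = (36*0 - 432)*(-102) = (0 - 432)*(-102) = -432*(-102) = 44064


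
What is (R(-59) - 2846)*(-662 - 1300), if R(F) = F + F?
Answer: 5815368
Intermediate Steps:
R(F) = 2*F
(R(-59) - 2846)*(-662 - 1300) = (2*(-59) - 2846)*(-662 - 1300) = (-118 - 2846)*(-1962) = -2964*(-1962) = 5815368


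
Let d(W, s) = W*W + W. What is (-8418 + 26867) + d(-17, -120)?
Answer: 18721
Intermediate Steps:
d(W, s) = W + W**2 (d(W, s) = W**2 + W = W + W**2)
(-8418 + 26867) + d(-17, -120) = (-8418 + 26867) - 17*(1 - 17) = 18449 - 17*(-16) = 18449 + 272 = 18721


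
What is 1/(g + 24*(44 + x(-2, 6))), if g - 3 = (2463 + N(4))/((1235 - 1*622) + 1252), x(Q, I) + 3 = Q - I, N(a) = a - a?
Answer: 1865/1485138 ≈ 0.0012558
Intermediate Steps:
N(a) = 0
x(Q, I) = -3 + Q - I (x(Q, I) = -3 + (Q - I) = -3 + Q - I)
g = 8058/1865 (g = 3 + (2463 + 0)/((1235 - 1*622) + 1252) = 3 + 2463/((1235 - 622) + 1252) = 3 + 2463/(613 + 1252) = 3 + 2463/1865 = 8058/1865 ≈ 4.3206)
1/(g + 24*(44 + x(-2, 6))) = 1/(8058/1865 + 24*(44 + (-3 - 2 - 1*6))) = 1/(8058/1865 + 24*(44 + (-3 - 2 - 6))) = 1/(8058/1865 + 24*(44 - 11)) = 1/(8058/1865 + 24*33) = 1/(8058/1865 + 792) = 1/(1485138/1865) = 1865/1485138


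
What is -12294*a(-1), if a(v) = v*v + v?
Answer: 0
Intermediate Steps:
a(v) = v + v² (a(v) = v² + v = v + v²)
-12294*a(-1) = -(-12294)*(1 - 1) = -(-12294)*0 = -12294*0 = 0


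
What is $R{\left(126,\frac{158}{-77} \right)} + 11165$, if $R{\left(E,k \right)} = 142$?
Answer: $11307$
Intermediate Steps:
$R{\left(126,\frac{158}{-77} \right)} + 11165 = 142 + 11165 = 11307$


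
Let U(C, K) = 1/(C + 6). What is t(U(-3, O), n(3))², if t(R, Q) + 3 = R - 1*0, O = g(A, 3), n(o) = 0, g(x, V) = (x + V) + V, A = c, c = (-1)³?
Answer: 64/9 ≈ 7.1111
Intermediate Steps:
c = -1
A = -1
g(x, V) = x + 2*V (g(x, V) = (V + x) + V = x + 2*V)
O = 5 (O = -1 + 2*3 = -1 + 6 = 5)
U(C, K) = 1/(6 + C)
t(R, Q) = -3 + R (t(R, Q) = -3 + (R - 1*0) = -3 + (R + 0) = -3 + R)
t(U(-3, O), n(3))² = (-3 + 1/(6 - 3))² = (-3 + 1/3)² = (-3 + ⅓)² = (-8/3)² = 64/9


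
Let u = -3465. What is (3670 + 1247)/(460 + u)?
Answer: -4917/3005 ≈ -1.6363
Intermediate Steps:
(3670 + 1247)/(460 + u) = (3670 + 1247)/(460 - 3465) = 4917/(-3005) = 4917*(-1/3005) = -4917/3005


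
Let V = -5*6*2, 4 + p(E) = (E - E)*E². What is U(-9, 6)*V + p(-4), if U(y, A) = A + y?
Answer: 176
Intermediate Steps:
p(E) = -4 (p(E) = -4 + (E - E)*E² = -4 + 0*E² = -4 + 0 = -4)
V = -60 (V = -30*2 = -60)
U(-9, 6)*V + p(-4) = (6 - 9)*(-60) - 4 = -3*(-60) - 4 = 180 - 4 = 176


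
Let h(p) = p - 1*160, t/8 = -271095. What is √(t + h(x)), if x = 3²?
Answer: I*√2168911 ≈ 1472.7*I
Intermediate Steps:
t = -2168760 (t = 8*(-271095) = -2168760)
x = 9
h(p) = -160 + p (h(p) = p - 160 = -160 + p)
√(t + h(x)) = √(-2168760 + (-160 + 9)) = √(-2168760 - 151) = √(-2168911) = I*√2168911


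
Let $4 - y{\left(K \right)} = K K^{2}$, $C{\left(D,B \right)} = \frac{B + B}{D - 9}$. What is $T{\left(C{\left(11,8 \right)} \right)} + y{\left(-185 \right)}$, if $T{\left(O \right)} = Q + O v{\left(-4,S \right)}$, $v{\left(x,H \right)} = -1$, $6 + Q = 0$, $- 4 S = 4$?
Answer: $6331615$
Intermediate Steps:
$S = -1$ ($S = \left(- \frac{1}{4}\right) 4 = -1$)
$Q = -6$ ($Q = -6 + 0 = -6$)
$C{\left(D,B \right)} = \frac{2 B}{-9 + D}$
$T{\left(O \right)} = -6 - O$ ($T{\left(O \right)} = -6 + O \left(-1\right) = -6 - O$)
$y{\left(K \right)} = 4 - K^{3}$ ($y{\left(K \right)} = 4 - K K^{2} = 4 - K^{3}$)
$T{\left(C{\left(11,8 \right)} \right)} + y{\left(-185 \right)} = \left(-6 - 2 \cdot 8 \frac{1}{-9 + 11}\right) + \left(4 - \left(-185\right)^{3}\right) = \left(-6 - 2 \cdot 8 \cdot \frac{1}{2}\right) + \left(4 - -6331625\right) = \left(-6 - 2 \cdot 8 \cdot \frac{1}{2}\right) + \left(4 + 6331625\right) = \left(-6 - 8\right) + 6331629 = -14 + 6331629 = 6331615$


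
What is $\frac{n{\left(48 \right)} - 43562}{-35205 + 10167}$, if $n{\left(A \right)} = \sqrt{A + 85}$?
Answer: $\frac{21781}{12519} - \frac{\sqrt{133}}{25038} \approx 1.7394$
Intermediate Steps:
$n{\left(A \right)} = \sqrt{85 + A}$
$\frac{n{\left(48 \right)} - 43562}{-35205 + 10167} = \frac{\sqrt{85 + 48} - 43562}{-35205 + 10167} = \frac{\sqrt{133} - 43562}{-25038} = \left(-43562 + \sqrt{133}\right) \left(- \frac{1}{25038}\right) = \frac{21781}{12519} - \frac{\sqrt{133}}{25038}$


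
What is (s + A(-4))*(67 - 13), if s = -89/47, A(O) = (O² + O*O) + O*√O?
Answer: 76410/47 - 432*I ≈ 1625.7 - 432.0*I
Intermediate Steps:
A(O) = O^(3/2) + 2*O² (A(O) = (O² + O²) + O^(3/2) = 2*O² + O^(3/2) = O^(3/2) + 2*O²)
s = -89/47 (s = -89*1/47 = -89/47 ≈ -1.8936)
(s + A(-4))*(67 - 13) = (-89/47 + ((-4)^(3/2) + 2*(-4)²))*(67 - 13) = (-89/47 + (-8*I + 2*16))*54 = (-89/47 + (-8*I + 32))*54 = (-89/47 + (32 - 8*I))*54 = (1415/47 - 8*I)*54 = 76410/47 - 432*I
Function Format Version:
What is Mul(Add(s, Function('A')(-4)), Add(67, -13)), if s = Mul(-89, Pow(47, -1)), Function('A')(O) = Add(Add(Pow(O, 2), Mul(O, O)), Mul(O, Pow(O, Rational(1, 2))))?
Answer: Add(Rational(76410, 47), Mul(-432, I)) ≈ Add(1625.7, Mul(-432.00, I))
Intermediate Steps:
Function('A')(O) = Add(Pow(O, Rational(3, 2)), Mul(2, Pow(O, 2))) (Function('A')(O) = Add(Add(Pow(O, 2), Pow(O, 2)), Pow(O, Rational(3, 2))) = Add(Mul(2, Pow(O, 2)), Pow(O, Rational(3, 2))) = Add(Pow(O, Rational(3, 2)), Mul(2, Pow(O, 2))))
s = Rational(-89, 47) (s = Mul(-89, Rational(1, 47)) = Rational(-89, 47) ≈ -1.8936)
Mul(Add(s, Function('A')(-4)), Add(67, -13)) = Mul(Add(Rational(-89, 47), Add(Pow(-4, Rational(3, 2)), Mul(2, Pow(-4, 2)))), Add(67, -13)) = Mul(Add(Rational(-89, 47), Add(Mul(-8, I), Mul(2, 16))), 54) = Mul(Add(Rational(-89, 47), Add(Mul(-8, I), 32)), 54) = Mul(Add(Rational(-89, 47), Add(32, Mul(-8, I))), 54) = Mul(Add(Rational(1415, 47), Mul(-8, I)), 54) = Add(Rational(76410, 47), Mul(-432, I))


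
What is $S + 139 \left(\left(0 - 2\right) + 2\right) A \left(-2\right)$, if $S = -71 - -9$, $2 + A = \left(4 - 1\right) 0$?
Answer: $-62$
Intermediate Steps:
$A = -2$ ($A = -2 + \left(4 - 1\right) 0 = -2 + 3 \cdot 0 = -2 + 0 = -2$)
$S = -62$ ($S = -71 + 9 = -62$)
$S + 139 \left(\left(0 - 2\right) + 2\right) A \left(-2\right) = -62 + 139 \left(\left(0 - 2\right) + 2\right) \left(-2\right) \left(-2\right) = -62 + 139 \left(-2 + 2\right) \left(-2\right) \left(-2\right) = -62 + 139 \cdot 0 \left(-2\right) \left(-2\right) = -62 + 139 \cdot 0 \left(-2\right) = -62 + 139 \cdot 0 = -62 + 0 = -62$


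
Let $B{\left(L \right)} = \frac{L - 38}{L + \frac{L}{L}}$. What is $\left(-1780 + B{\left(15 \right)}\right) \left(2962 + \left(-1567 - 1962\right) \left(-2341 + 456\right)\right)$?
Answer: $- \frac{189691084881}{16} \approx -1.1856 \cdot 10^{10}$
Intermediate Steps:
$B{\left(L \right)} = \frac{-38 + L}{1 + L}$ ($B{\left(L \right)} = \frac{-38 + L}{L + 1} = \frac{-38 + L}{1 + L}$)
$\left(-1780 + B{\left(15 \right)}\right) \left(2962 + \left(-1567 - 1962\right) \left(-2341 + 456\right)\right) = \left(-1780 + \frac{-38 + 15}{1 + 15}\right) \left(2962 + \left(-1567 - 1962\right) \left(-2341 + 456\right)\right) = \left(-1780 + \frac{1}{16} \left(-23\right)\right) \left(2962 - -6652165\right) = \left(-1780 + \frac{1}{16} \left(-23\right)\right) \left(2962 + 6652165\right) = \left(-1780 - \frac{23}{16}\right) 6655127 = \left(- \frac{28503}{16}\right) 6655127 = - \frac{189691084881}{16}$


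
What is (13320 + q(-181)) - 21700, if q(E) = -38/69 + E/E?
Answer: -578189/69 ≈ -8379.5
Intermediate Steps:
q(E) = 31/69 (q(E) = -38*1/69 + 1 = -38/69 + 1 = 31/69)
(13320 + q(-181)) - 21700 = (13320 + 31/69) - 21700 = 919111/69 - 21700 = -578189/69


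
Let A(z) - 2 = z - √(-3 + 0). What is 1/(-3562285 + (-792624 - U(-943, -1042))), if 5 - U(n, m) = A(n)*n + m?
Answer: -3468593/12031140067396 - 943*I*√3/12031140067396 ≈ -2.883e-7 - 1.3576e-10*I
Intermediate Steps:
A(z) = 2 + z - I*√3 (A(z) = 2 + (z - √(-3 + 0)) = 2 + (z - √(-3)) = 2 + (z - I*√3) = 2 + z - I*√3)
U(n, m) = 5 - m - n*(2 + n - I*√3) (U(n, m) = 5 - ((2 + n - I*√3)*n + m) = 5 - (n*(2 + n - I*√3) + m) = 5 - (m + n*(2 + n - I*√3)) = 5 + (-m - n*(2 + n - I*√3)) = 5 - m - n*(2 + n - I*√3))
1/(-3562285 + (-792624 - U(-943, -1042))) = 1/(-3562285 + (-792624 - (5 - 1*(-1042) - 1*(-943)*(2 - 943 - I*√3)))) = 1/(-3562285 + (-792624 - (5 + 1042 - 1*(-943)*(-941 - I*√3)))) = 1/(-3562285 + (-792624 - (5 + 1042 + (-887363 - 943*I*√3)))) = 1/(-3562285 + (-792624 - (-886316 - 943*I*√3))) = 1/(-3562285 + (-792624 + (886316 + 943*I*√3))) = 1/(-3562285 + (93692 + 943*I*√3)) = 1/(-3468593 + 943*I*√3)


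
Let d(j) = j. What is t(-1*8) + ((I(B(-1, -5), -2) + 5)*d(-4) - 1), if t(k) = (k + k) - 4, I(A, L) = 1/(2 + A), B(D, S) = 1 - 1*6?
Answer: -119/3 ≈ -39.667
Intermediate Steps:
B(D, S) = -5 (B(D, S) = 1 - 6 = -5)
t(k) = -4 + 2*k (t(k) = 2*k - 4 = -4 + 2*k)
t(-1*8) + ((I(B(-1, -5), -2) + 5)*d(-4) - 1) = (-4 + 2*(-1*8)) + ((1/(2 - 5) + 5)*(-4) - 1) = (-4 + 2*(-8)) + ((1/(-3) + 5)*(-4) - 1) = (-4 - 16) + ((-1/3 + 5)*(-4) - 1) = -20 + ((14/3)*(-4) - 1) = -20 + (-56/3 - 1) = -20 - 59/3 = -119/3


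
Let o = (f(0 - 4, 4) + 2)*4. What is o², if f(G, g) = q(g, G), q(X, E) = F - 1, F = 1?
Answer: 64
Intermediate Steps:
q(X, E) = 0 (q(X, E) = 1 - 1 = 0)
f(G, g) = 0
o = 8 (o = (0 + 2)*4 = 2*4 = 8)
o² = 8² = 64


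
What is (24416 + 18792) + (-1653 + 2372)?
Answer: 43927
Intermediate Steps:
(24416 + 18792) + (-1653 + 2372) = 43208 + 719 = 43927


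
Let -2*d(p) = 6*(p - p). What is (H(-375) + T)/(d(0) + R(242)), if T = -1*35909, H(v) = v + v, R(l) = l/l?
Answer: -36659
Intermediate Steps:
R(l) = 1
H(v) = 2*v
d(p) = 0 (d(p) = -3*(p - p) = -3*0 = -1/2*0 = 0)
T = -35909
(H(-375) + T)/(d(0) + R(242)) = (2*(-375) - 35909)/(0 + 1) = (-750 - 35909)/1 = -36659*1 = -36659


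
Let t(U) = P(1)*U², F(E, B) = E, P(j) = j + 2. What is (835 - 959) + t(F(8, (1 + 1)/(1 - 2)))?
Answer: 68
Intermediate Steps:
P(j) = 2 + j
t(U) = 3*U² (t(U) = (2 + 1)*U² = 3*U²)
(835 - 959) + t(F(8, (1 + 1)/(1 - 2))) = (835 - 959) + 3*8² = -124 + 3*64 = -124 + 192 = 68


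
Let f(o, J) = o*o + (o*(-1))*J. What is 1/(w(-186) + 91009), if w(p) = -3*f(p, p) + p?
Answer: 1/90823 ≈ 1.1010e-5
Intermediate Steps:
f(o, J) = o² - J*o (f(o, J) = o² + (-o)*J = o² - J*o)
w(p) = p (w(p) = -3*p*(p - p) + p = -3*p*0 + p = -3*0 + p = 0 + p = p)
1/(w(-186) + 91009) = 1/(-186 + 91009) = 1/90823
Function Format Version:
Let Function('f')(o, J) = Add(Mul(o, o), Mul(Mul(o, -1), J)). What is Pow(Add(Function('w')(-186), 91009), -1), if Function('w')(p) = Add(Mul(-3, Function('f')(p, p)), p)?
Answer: Rational(1, 90823) ≈ 1.1010e-5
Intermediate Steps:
Function('f')(o, J) = Add(Pow(o, 2), Mul(-1, J, o)) (Function('f')(o, J) = Add(Pow(o, 2), Mul(Mul(-1, o), J)) = Add(Pow(o, 2), Mul(-1, J, o)))
Function('w')(p) = p (Function('w')(p) = Add(Mul(-3, Mul(p, Add(p, Mul(-1, p)))), p) = Add(Mul(-3, Mul(p, 0)), p) = Add(Mul(-3, 0), p) = Add(0, p) = p)
Pow(Add(Function('w')(-186), 91009), -1) = Pow(Add(-186, 91009), -1) = Pow(90823, -1) = Rational(1, 90823)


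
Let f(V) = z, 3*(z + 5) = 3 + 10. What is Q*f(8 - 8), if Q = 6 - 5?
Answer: -⅔ ≈ -0.66667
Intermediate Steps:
z = -⅔ (z = -5 + (3 + 10)/3 = -5 + (⅓)*13 = -5 + 13/3 = -⅔ ≈ -0.66667)
f(V) = -⅔
Q = 1
Q*f(8 - 8) = 1*(-⅔) = -⅔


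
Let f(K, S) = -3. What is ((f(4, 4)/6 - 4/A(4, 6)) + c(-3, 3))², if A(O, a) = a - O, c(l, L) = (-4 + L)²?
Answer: 9/4 ≈ 2.2500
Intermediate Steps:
((f(4, 4)/6 - 4/A(4, 6)) + c(-3, 3))² = ((-3/6 - 4/(6 - 1*4)) + (-4 + 3)²)² = ((-3*⅙ - 4/(6 - 4)) + (-1)²)² = ((-½ - 4/2) + 1)² = ((-½ - 4*½) + 1)² = ((-½ - 2) + 1)² = (-5/2 + 1)² = (-3/2)² = 9/4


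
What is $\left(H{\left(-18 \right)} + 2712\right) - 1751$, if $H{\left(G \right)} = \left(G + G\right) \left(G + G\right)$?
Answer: $2257$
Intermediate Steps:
$H{\left(G \right)} = 4 G^{2}$ ($H{\left(G \right)} = 2 G 2 G = 4 G^{2}$)
$\left(H{\left(-18 \right)} + 2712\right) - 1751 = \left(4 \left(-18\right)^{2} + 2712\right) - 1751 = \left(4 \cdot 324 + 2712\right) - 1751 = \left(1296 + 2712\right) - 1751 = 4008 - 1751 = 2257$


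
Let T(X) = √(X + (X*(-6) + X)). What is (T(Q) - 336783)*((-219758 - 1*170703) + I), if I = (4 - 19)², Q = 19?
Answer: 131424850788 - 780472*I*√19 ≈ 1.3142e+11 - 3.402e+6*I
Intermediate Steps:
I = 225 (I = (-15)² = 225)
T(X) = 2*√(-X) (T(X) = √(X + (-6*X + X)) = √(X - 5*X) = √(-4*X) = 2*√(-X))
(T(Q) - 336783)*((-219758 - 1*170703) + I) = (2*√(-1*19) - 336783)*((-219758 - 1*170703) + 225) = (2*√(-19) - 336783)*((-219758 - 170703) + 225) = (2*(I*√19) - 336783)*(-390461 + 225) = (2*I*√19 - 336783)*(-390236) = (-336783 + 2*I*√19)*(-390236) = 131424850788 - 780472*I*√19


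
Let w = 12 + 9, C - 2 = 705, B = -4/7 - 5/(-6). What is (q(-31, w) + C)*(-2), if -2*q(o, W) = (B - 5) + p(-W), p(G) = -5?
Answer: -59797/42 ≈ -1423.7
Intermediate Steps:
B = 11/42 (B = -4*⅐ - 5*(-⅙) = -4/7 + ⅚ = 11/42 ≈ 0.26190)
C = 707 (C = 2 + 705 = 707)
w = 21
q(o, W) = 409/84 (q(o, W) = -((11/42 - 5) - 5)/2 = -(-199/42 - 5)/2 = -½*(-409/42) = 409/84)
(q(-31, w) + C)*(-2) = (409/84 + 707)*(-2) = (59797/84)*(-2) = -59797/42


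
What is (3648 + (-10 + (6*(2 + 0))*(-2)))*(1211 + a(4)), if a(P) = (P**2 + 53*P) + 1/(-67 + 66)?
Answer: 5196932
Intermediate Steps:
a(P) = -1 + P**2 + 53*P (a(P) = (P**2 + 53*P) + 1/(-1) = (P**2 + 53*P) - 1 = -1 + P**2 + 53*P)
(3648 + (-10 + (6*(2 + 0))*(-2)))*(1211 + a(4)) = (3648 + (-10 + (6*(2 + 0))*(-2)))*(1211 + (-1 + 4**2 + 53*4)) = (3648 + (-10 + (6*2)*(-2)))*(1211 + (-1 + 16 + 212)) = (3648 + (-10 + 12*(-2)))*(1211 + 227) = (3648 + (-10 - 24))*1438 = (3648 - 34)*1438 = 3614*1438 = 5196932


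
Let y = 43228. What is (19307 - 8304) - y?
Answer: -32225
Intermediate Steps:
(19307 - 8304) - y = (19307 - 8304) - 1*43228 = 11003 - 43228 = -32225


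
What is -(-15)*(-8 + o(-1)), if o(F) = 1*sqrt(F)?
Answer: -120 + 15*I ≈ -120.0 + 15.0*I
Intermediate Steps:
o(F) = sqrt(F)
-(-15)*(-8 + o(-1)) = -(-15)*(-8 + sqrt(-1)) = -(-15)*(-8 + I) = -(120 - 15*I) = -120 + 15*I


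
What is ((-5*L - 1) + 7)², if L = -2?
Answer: 256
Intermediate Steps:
((-5*L - 1) + 7)² = ((-5*(-2) - 1) + 7)² = ((10 - 1) + 7)² = (9 + 7)² = 16² = 256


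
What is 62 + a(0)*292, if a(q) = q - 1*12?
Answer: -3442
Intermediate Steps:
a(q) = -12 + q (a(q) = q - 12 = -12 + q)
62 + a(0)*292 = 62 + (-12 + 0)*292 = 62 - 12*292 = 62 - 3504 = -3442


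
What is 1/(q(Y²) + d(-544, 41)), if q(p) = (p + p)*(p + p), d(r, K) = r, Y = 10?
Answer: 1/39456 ≈ 2.5345e-5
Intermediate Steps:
q(p) = 4*p² (q(p) = (2*p)*(2*p) = 4*p²)
1/(q(Y²) + d(-544, 41)) = 1/(4*(10²)² - 544) = 1/(4*100² - 544) = 1/(4*10000 - 544) = 1/(40000 - 544) = 1/39456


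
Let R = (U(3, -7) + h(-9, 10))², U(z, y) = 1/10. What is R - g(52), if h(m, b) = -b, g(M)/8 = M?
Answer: -31799/100 ≈ -317.99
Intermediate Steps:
g(M) = 8*M
U(z, y) = ⅒
R = 9801/100 (R = (⅒ - 1*10)² = (⅒ - 10)² = (-99/10)² = 9801/100 ≈ 98.010)
R - g(52) = 9801/100 - 8*52 = 9801/100 - 1*416 = 9801/100 - 416 = -31799/100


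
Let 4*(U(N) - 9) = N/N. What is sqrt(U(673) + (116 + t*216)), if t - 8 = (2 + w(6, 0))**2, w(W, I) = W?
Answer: sqrt(62709)/2 ≈ 125.21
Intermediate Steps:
U(N) = 37/4 (U(N) = 9 + (N/N)/4 = 9 + (1/4)*1 = 9 + 1/4 = 37/4)
t = 72 (t = 8 + (2 + 6)**2 = 8 + 8**2 = 8 + 64 = 72)
sqrt(U(673) + (116 + t*216)) = sqrt(37/4 + (116 + 72*216)) = sqrt(37/4 + (116 + 15552)) = sqrt(37/4 + 15668) = sqrt(62709/4) = sqrt(62709)/2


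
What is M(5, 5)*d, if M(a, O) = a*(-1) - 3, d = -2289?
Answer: 18312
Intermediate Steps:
M(a, O) = -3 - a (M(a, O) = -a - 3 = -3 - a)
M(5, 5)*d = (-3 - 1*5)*(-2289) = (-3 - 5)*(-2289) = -8*(-2289) = 18312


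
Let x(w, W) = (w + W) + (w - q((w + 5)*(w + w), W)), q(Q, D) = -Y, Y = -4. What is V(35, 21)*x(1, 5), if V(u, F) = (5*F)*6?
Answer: 1890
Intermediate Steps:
q(Q, D) = 4 (q(Q, D) = -1*(-4) = 4)
x(w, W) = -4 + W + 2*w (x(w, W) = (w + W) + (w - 1*4) = (W + w) + (w - 4) = (W + w) + (-4 + w) = -4 + W + 2*w)
V(u, F) = 30*F
V(35, 21)*x(1, 5) = (30*21)*(-4 + 5 + 2*1) = 630*(-4 + 5 + 2) = 630*3 = 1890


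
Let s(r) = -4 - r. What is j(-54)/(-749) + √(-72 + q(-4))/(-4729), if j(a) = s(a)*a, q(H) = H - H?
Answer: 2700/749 - 6*I*√2/4729 ≈ 3.6048 - 0.0017943*I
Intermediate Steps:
q(H) = 0
j(a) = a*(-4 - a) (j(a) = (-4 - a)*a = a*(-4 - a))
j(-54)/(-749) + √(-72 + q(-4))/(-4729) = -1*(-54)*(4 - 54)/(-749) + √(-72 + 0)/(-4729) = -1*(-54)*(-50)*(-1/749) + √(-72)*(-1/4729) = -2700*(-1/749) + (6*I*√2)*(-1/4729) = 2700/749 - 6*I*√2/4729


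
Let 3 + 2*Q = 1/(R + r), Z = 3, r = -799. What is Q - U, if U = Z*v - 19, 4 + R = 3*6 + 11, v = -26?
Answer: 147833/1548 ≈ 95.499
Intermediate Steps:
R = 25 (R = -4 + (3*6 + 11) = -4 + (18 + 11) = -4 + 29 = 25)
Q = -2323/1548 (Q = -3/2 + 1/(2*(25 - 799)) = -3/2 + (½)/(-774) = -3/2 + (½)*(-1/774) = -3/2 - 1/1548 = -2323/1548 ≈ -1.5006)
U = -97 (U = 3*(-26) - 19 = -78 - 19 = -97)
Q - U = -2323/1548 - 1*(-97) = -2323/1548 + 97 = 147833/1548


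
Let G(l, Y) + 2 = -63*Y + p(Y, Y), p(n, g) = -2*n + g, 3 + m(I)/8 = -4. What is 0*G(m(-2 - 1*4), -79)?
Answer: 0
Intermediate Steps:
m(I) = -56 (m(I) = -24 + 8*(-4) = -24 - 32 = -56)
p(n, g) = g - 2*n
G(l, Y) = -2 - 64*Y (G(l, Y) = -2 + (-63*Y + (Y - 2*Y)) = -2 + (-63*Y - Y) = -2 - 64*Y)
0*G(m(-2 - 1*4), -79) = 0*(-2 - 64*(-79)) = 0*(-2 + 5056) = 0*5054 = 0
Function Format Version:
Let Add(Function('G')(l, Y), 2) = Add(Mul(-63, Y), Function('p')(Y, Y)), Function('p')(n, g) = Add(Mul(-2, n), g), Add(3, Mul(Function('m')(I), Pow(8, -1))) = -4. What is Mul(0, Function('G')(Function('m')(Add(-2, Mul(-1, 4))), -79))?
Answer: 0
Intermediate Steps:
Function('m')(I) = -56 (Function('m')(I) = Add(-24, Mul(8, -4)) = Add(-24, -32) = -56)
Function('p')(n, g) = Add(g, Mul(-2, n))
Function('G')(l, Y) = Add(-2, Mul(-64, Y)) (Function('G')(l, Y) = Add(-2, Add(Mul(-63, Y), Add(Y, Mul(-2, Y)))) = Add(-2, Add(Mul(-63, Y), Mul(-1, Y))) = Add(-2, Mul(-64, Y)))
Mul(0, Function('G')(Function('m')(Add(-2, Mul(-1, 4))), -79)) = Mul(0, Add(-2, Mul(-64, -79))) = Mul(0, Add(-2, 5056)) = Mul(0, 5054) = 0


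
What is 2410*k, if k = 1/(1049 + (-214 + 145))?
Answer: 241/98 ≈ 2.4592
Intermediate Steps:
k = 1/980 (k = 1/(1049 - 69) = 1/980 ≈ 0.0010204)
2410*k = 2410*(1/980) = 241/98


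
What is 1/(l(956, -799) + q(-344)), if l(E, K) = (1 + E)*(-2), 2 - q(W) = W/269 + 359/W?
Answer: -92536/176713925 ≈ -0.00052365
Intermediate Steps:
q(W) = 2 - 359/W - W/269 (q(W) = 2 - (W/269 + 359/W) = 2 - (359/W + W/269) = 2 + (-359/W - W/269) = 2 - 359/W - W/269)
l(E, K) = -2 - 2*E
1/(l(956, -799) + q(-344)) = 1/((-2 - 2*956) + (2 - 359/(-344) - 1/269*(-344))) = 1/((-2 - 1912) + (2 - 359*(-1/344) + 344/269)) = 1/(-1914 + (2 + 359/344 + 344/269)) = 1/(-1914 + 399979/92536) = 1/(-176713925/92536) = -92536/176713925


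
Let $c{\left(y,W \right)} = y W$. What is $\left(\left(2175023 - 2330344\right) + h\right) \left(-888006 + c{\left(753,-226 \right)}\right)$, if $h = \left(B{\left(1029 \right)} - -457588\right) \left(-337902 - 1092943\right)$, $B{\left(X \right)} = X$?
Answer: $694390919133178224$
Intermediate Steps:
$c{\left(y,W \right)} = W y$
$h = -656209841365$ ($h = \left(1029 - -457588\right) \left(-337902 - 1092943\right) = \left(1029 + 457588\right) \left(-1430845\right) = 458617 \left(-1430845\right) = -656209841365$)
$\left(\left(2175023 - 2330344\right) + h\right) \left(-888006 + c{\left(753,-226 \right)}\right) = \left(\left(2175023 - 2330344\right) - 656209841365\right) \left(-888006 - 170178\right) = \left(-155321 - 656209841365\right) \left(-888006 - 170178\right) = \left(-656209996686\right) \left(-1058184\right) = 694390919133178224$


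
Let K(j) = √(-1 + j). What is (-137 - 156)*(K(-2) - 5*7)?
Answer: 10255 - 293*I*√3 ≈ 10255.0 - 507.49*I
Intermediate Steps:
(-137 - 156)*(K(-2) - 5*7) = (-137 - 156)*(√(-1 - 2) - 5*7) = -293*(√(-3) - 35) = -293*(I*√3 - 35) = -293*(-35 + I*√3) = 10255 - 293*I*√3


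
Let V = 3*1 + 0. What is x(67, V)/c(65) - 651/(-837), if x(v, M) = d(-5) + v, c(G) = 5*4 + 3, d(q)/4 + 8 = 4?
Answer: 620/207 ≈ 2.9952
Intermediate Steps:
d(q) = -16 (d(q) = -32 + 4*4 = -32 + 16 = -16)
V = 3 (V = 3 + 0 = 3)
c(G) = 23 (c(G) = 20 + 3 = 23)
x(v, M) = -16 + v
x(67, V)/c(65) - 651/(-837) = (-16 + 67)/23 - 651/(-837) = 51*(1/23) - 651*(-1/837) = 51/23 + 7/9 = 620/207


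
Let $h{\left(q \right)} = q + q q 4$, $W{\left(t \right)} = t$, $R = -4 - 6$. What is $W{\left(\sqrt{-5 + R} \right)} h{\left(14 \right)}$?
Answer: $798 i \sqrt{15} \approx 3090.6 i$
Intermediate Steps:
$R = -10$ ($R = -4 - 6 = -10$)
$h{\left(q \right)} = q + 4 q^{2}$ ($h{\left(q \right)} = q + q^{2} \cdot 4 = q + 4 q^{2}$)
$W{\left(\sqrt{-5 + R} \right)} h{\left(14 \right)} = \sqrt{-5 - 10} \cdot 14 \left(1 + 4 \cdot 14\right) = \sqrt{-15} \cdot 14 \left(1 + 56\right) = i \sqrt{15} \cdot 14 \cdot 57 = i \sqrt{15} \cdot 798 = 798 i \sqrt{15}$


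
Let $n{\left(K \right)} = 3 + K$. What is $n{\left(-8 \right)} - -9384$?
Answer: $9379$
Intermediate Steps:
$n{\left(-8 \right)} - -9384 = \left(3 - 8\right) - -9384 = -5 + 9384 = 9379$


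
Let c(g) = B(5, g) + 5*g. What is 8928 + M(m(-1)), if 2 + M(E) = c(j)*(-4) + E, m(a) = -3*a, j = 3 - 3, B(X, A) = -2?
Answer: 8937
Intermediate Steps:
j = 0
c(g) = -2 + 5*g
M(E) = 6 + E (M(E) = -2 + ((-2 + 5*0)*(-4) + E) = -2 + ((-2 + 0)*(-4) + E) = -2 + (-2*(-4) + E) = -2 + (8 + E) = 6 + E)
8928 + M(m(-1)) = 8928 + (6 - 3*(-1)) = 8928 + (6 + 3) = 8928 + 9 = 8937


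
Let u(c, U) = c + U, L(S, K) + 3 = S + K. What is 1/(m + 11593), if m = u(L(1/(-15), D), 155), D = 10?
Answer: 15/176324 ≈ 8.5071e-5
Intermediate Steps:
L(S, K) = -3 + K + S (L(S, K) = -3 + (S + K) = -3 + (K + S) = -3 + K + S)
u(c, U) = U + c
m = 2429/15 (m = 155 + (-3 + 10 + 1/(-15)) = 155 + (-3 + 10 - 1/15) = 155 + 104/15 = 2429/15 ≈ 161.93)
1/(m + 11593) = 1/(2429/15 + 11593) = 1/(176324/15) = 15/176324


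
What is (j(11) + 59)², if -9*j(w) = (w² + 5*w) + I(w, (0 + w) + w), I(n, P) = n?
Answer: 118336/81 ≈ 1460.9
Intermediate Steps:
j(w) = -2*w/3 - w²/9 (j(w) = -((w² + 5*w) + w)/9 = -(w² + 6*w)/9 = -2*w/3 - w²/9)
(j(11) + 59)² = ((⅑)*11*(-6 - 1*11) + 59)² = ((⅑)*11*(-6 - 11) + 59)² = ((⅑)*11*(-17) + 59)² = (-187/9 + 59)² = (344/9)² = 118336/81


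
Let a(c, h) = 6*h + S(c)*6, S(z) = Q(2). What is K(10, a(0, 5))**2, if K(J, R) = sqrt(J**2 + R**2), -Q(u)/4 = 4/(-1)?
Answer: 15976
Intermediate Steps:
Q(u) = 16 (Q(u) = -16/(-1) = -16*(-1) = -4*(-4) = 16)
S(z) = 16
a(c, h) = 96 + 6*h (a(c, h) = 6*h + 16*6 = 6*h + 96 = 96 + 6*h)
K(10, a(0, 5))**2 = (sqrt(10**2 + (96 + 6*5)**2))**2 = (sqrt(100 + (96 + 30)**2))**2 = (sqrt(100 + 126**2))**2 = (sqrt(100 + 15876))**2 = (sqrt(15976))**2 = (2*sqrt(3994))**2 = 15976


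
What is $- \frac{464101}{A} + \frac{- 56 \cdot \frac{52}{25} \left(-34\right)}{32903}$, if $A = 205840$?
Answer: $- \frac{179343957}{84029200} \approx -2.1343$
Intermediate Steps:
$- \frac{464101}{A} + \frac{- 56 \cdot \frac{52}{25} \left(-34\right)}{32903} = - \frac{464101}{205840} + \frac{- 56 \cdot \frac{52}{25} \left(-34\right)}{32903} = \left(-464101\right) \frac{1}{205840} + - 56 \cdot 52 \cdot \frac{1}{25} \left(-34\right) \frac{1}{32903} = - \frac{14971}{6640} + \left(-56\right) \frac{52}{25} \left(-34\right) \frac{1}{32903} = - \frac{14971}{6640} + \left(- \frac{2912}{25}\right) \left(-34\right) \frac{1}{32903} = - \frac{14971}{6640} + \frac{99008}{25} \cdot \frac{1}{32903} = - \frac{14971}{6640} + \frac{7616}{63275} = - \frac{179343957}{84029200}$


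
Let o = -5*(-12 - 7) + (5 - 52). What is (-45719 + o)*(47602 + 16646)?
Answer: -2934270408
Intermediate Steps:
o = 48 (o = -5*(-19) - 47 = 95 - 47 = 48)
(-45719 + o)*(47602 + 16646) = (-45719 + 48)*(47602 + 16646) = -45671*64248 = -2934270408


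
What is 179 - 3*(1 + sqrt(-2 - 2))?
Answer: 176 - 6*I ≈ 176.0 - 6.0*I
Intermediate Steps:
179 - 3*(1 + sqrt(-2 - 2)) = 179 - 3*(1 + sqrt(-4)) = 179 - 3*(1 + 2*I) = 179 - (3 + 6*I) = 179 + (-3 - 6*I) = 176 - 6*I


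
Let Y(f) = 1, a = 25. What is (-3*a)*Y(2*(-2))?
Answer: -75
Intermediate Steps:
(-3*a)*Y(2*(-2)) = -3*25*1 = -75*1 = -75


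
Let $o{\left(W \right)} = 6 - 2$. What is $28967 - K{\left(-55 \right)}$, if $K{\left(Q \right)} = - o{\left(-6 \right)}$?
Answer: $28971$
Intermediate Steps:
$o{\left(W \right)} = 4$ ($o{\left(W \right)} = 6 - 2 = 4$)
$K{\left(Q \right)} = -4$ ($K{\left(Q \right)} = \left(-1\right) 4 = -4$)
$28967 - K{\left(-55 \right)} = 28967 - -4 = 28967 + 4 = 28971$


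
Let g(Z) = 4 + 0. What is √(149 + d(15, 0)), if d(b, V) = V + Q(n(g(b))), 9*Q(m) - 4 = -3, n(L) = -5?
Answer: √1342/3 ≈ 12.211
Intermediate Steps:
g(Z) = 4
Q(m) = ⅑ (Q(m) = 4/9 + (⅑)*(-3) = 4/9 - ⅓ = ⅑)
d(b, V) = ⅑ + V (d(b, V) = V + ⅑ = ⅑ + V)
√(149 + d(15, 0)) = √(149 + (⅑ + 0)) = √(149 + ⅑) = √(1342/9) = √1342/3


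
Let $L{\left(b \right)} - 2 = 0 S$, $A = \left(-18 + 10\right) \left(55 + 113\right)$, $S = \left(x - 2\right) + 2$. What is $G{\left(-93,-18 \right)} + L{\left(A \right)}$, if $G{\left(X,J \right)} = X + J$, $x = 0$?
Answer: $-109$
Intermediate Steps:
$S = 0$ ($S = \left(0 - 2\right) + 2 = -2 + 2 = 0$)
$G{\left(X,J \right)} = J + X$
$A = -1344$ ($A = \left(-8\right) 168 = -1344$)
$L{\left(b \right)} = 2$ ($L{\left(b \right)} = 2 + 0 \cdot 0 = 2 + 0 = 2$)
$G{\left(-93,-18 \right)} + L{\left(A \right)} = \left(-18 - 93\right) + 2 = -111 + 2 = -109$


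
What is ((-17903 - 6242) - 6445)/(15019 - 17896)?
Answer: 4370/411 ≈ 10.633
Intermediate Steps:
((-17903 - 6242) - 6445)/(15019 - 17896) = (-24145 - 6445)/(-2877) = -30590*(-1/2877) = 4370/411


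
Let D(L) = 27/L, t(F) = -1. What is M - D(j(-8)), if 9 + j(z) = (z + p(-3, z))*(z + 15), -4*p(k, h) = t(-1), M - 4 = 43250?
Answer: 10943370/253 ≈ 43254.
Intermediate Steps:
M = 43254 (M = 4 + 43250 = 43254)
p(k, h) = ¼ (p(k, h) = -¼*(-1) = ¼)
j(z) = -9 + (15 + z)*(¼ + z) (j(z) = -9 + (z + ¼)*(z + 15) = -9 + (¼ + z)*(15 + z) = -9 + (15 + z)*(¼ + z))
M - D(j(-8)) = 43254 - 27/(-21/4 + (-8)² + (61/4)*(-8)) = 43254 - 27/(-21/4 + 64 - 122) = 43254 - 27/(-253/4) = 43254 - 27*(-4)/253 = 43254 - 1*(-108/253) = 43254 + 108/253 = 10943370/253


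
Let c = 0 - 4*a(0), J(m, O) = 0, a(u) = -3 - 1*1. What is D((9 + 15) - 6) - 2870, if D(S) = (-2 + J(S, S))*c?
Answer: -2902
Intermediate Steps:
a(u) = -4 (a(u) = -3 - 1 = -4)
c = 16 (c = 0 - 4*(-4) = 0 + 16 = 16)
D(S) = -32 (D(S) = (-2 + 0)*16 = -2*16 = -32)
D((9 + 15) - 6) - 2870 = -32 - 2870 = -2902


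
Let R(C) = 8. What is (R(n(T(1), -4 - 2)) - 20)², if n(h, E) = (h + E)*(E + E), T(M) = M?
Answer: 144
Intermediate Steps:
n(h, E) = 2*E*(E + h) (n(h, E) = (E + h)*(2*E) = 2*E*(E + h))
(R(n(T(1), -4 - 2)) - 20)² = (8 - 20)² = (-12)² = 144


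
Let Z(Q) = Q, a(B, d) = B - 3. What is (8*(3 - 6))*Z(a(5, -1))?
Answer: -48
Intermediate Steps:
a(B, d) = -3 + B
(8*(3 - 6))*Z(a(5, -1)) = (8*(3 - 6))*(-3 + 5) = (8*(-3))*2 = -24*2 = -48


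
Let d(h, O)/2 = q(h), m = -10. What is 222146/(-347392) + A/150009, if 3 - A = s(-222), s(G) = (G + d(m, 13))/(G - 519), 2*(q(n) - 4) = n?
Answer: -12346157477533/19307468778624 ≈ -0.63945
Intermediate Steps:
q(n) = 4 + n/2
d(h, O) = 8 + h (d(h, O) = 2*(4 + h/2) = 8 + h)
s(G) = (-2 + G)/(-519 + G) (s(G) = (G + (8 - 10))/(G - 519) = (G - 2)/(-519 + G) = (-2 + G)/(-519 + G))
A = 1999/741 (A = 3 - (-2 - 222)/(-519 - 222) = 3 - (-224)/(-741) = 3 - (-1)*(-224)/741 = 3 - 1*224/741 = 3 - 224/741 = 1999/741 ≈ 2.6977)
222146/(-347392) + A/150009 = 222146/(-347392) + (1999/741)/150009 = 222146*(-1/347392) + (1999/741)*(1/150009) = -111073/173696 + 1999/111156669 = -12346157477533/19307468778624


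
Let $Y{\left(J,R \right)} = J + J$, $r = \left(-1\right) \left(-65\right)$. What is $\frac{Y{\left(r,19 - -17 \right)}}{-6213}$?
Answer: $- \frac{130}{6213} \approx -0.020924$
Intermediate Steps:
$r = 65$
$Y{\left(J,R \right)} = 2 J$
$\frac{Y{\left(r,19 - -17 \right)}}{-6213} = \frac{2 \cdot 65}{-6213} = 130 \left(- \frac{1}{6213}\right) = - \frac{130}{6213}$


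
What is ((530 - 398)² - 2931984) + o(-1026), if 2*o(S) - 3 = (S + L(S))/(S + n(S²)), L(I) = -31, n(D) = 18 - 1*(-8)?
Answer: -5829115943/2000 ≈ -2.9146e+6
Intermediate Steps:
n(D) = 26 (n(D) = 18 + 8 = 26)
o(S) = 3/2 + (-31 + S)/(2*(26 + S)) (o(S) = 3/2 + ((S - 31)/(S + 26))/2 = 3/2 + ((-31 + S)/(26 + S))/2 = 3/2 + (-31 + S)/(2*(26 + S)))
((530 - 398)² - 2931984) + o(-1026) = ((530 - 398)² - 2931984) + (47 + 4*(-1026))/(2*(26 - 1026)) = (132² - 2931984) + (½)*(47 - 4104)/(-1000) = (17424 - 2931984) + (½)*(-1/1000)*(-4057) = -2914560 + 4057/2000 = -5829115943/2000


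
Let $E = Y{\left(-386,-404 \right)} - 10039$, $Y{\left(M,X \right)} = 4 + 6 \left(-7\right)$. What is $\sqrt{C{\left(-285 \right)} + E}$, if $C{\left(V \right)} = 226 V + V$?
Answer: $6 i \sqrt{2077} \approx 273.44 i$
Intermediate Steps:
$C{\left(V \right)} = 227 V$
$Y{\left(M,X \right)} = -38$ ($Y{\left(M,X \right)} = 4 - 42 = -38$)
$E = -10077$ ($E = -38 - 10039 = -10077$)
$\sqrt{C{\left(-285 \right)} + E} = \sqrt{227 \left(-285\right) - 10077} = \sqrt{-64695 - 10077} = \sqrt{-74772} = 6 i \sqrt{2077}$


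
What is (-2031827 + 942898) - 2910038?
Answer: -3998967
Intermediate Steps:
(-2031827 + 942898) - 2910038 = -1088929 - 2910038 = -3998967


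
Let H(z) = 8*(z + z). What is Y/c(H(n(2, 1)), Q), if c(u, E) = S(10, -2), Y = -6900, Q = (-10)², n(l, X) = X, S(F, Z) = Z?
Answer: 3450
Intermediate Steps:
Q = 100
H(z) = 16*z (H(z) = 8*(2*z) = 16*z)
c(u, E) = -2
Y/c(H(n(2, 1)), Q) = -6900/(-2) = -6900*(-½) = 3450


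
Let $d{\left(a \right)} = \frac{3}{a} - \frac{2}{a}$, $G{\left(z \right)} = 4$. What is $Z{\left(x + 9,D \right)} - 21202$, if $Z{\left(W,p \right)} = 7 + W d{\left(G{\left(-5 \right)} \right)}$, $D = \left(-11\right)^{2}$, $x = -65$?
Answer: $-21209$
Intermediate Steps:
$d{\left(a \right)} = \frac{1}{a}$
$D = 121$
$Z{\left(W,p \right)} = 7 + \frac{W}{4}$
$Z{\left(x + 9,D \right)} - 21202 = \left(7 + \frac{-65 + 9}{4}\right) - 21202 = \left(7 + \frac{1}{4} \left(-56\right)\right) - 21202 = \left(7 - 14\right) - 21202 = -7 - 21202 = -21209$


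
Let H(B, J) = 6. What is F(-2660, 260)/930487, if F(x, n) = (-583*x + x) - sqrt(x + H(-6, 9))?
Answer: 81480/48973 - I*sqrt(2654)/930487 ≈ 1.6638 - 5.5366e-5*I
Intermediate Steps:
F(x, n) = -sqrt(6 + x) - 582*x (F(x, n) = (-583*x + x) - sqrt(x + 6) = -582*x - sqrt(6 + x) = -sqrt(6 + x) - 582*x)
F(-2660, 260)/930487 = (-sqrt(6 - 2660) - 582*(-2660))/930487 = (-sqrt(-2654) + 1548120)*(1/930487) = (-I*sqrt(2654) + 1548120)*(1/930487) = (1548120 - I*sqrt(2654))*(1/930487) = 81480/48973 - I*sqrt(2654)/930487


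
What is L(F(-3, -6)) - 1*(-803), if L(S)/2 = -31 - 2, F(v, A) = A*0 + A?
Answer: 737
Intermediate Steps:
F(v, A) = A (F(v, A) = 0 + A = A)
L(S) = -66 (L(S) = 2*(-31 - 2) = 2*(-33) = -66)
L(F(-3, -6)) - 1*(-803) = -66 - 1*(-803) = -66 + 803 = 737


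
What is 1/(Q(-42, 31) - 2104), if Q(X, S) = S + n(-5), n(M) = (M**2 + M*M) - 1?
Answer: -1/2024 ≈ -0.00049407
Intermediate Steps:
n(M) = -1 + 2*M**2 (n(M) = (M**2 + M**2) - 1 = 2*M**2 - 1 = -1 + 2*M**2)
Q(X, S) = 49 + S (Q(X, S) = S + (-1 + 2*(-5)**2) = S + (-1 + 2*25) = S + (-1 + 50) = S + 49 = 49 + S)
1/(Q(-42, 31) - 2104) = 1/((49 + 31) - 2104) = 1/(80 - 2104) = 1/(-2024) = -1/2024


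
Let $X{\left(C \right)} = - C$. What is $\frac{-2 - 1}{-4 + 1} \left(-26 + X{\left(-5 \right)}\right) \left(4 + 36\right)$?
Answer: $-840$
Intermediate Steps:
$\frac{-2 - 1}{-4 + 1} \left(-26 + X{\left(-5 \right)}\right) \left(4 + 36\right) = \frac{-2 - 1}{-4 + 1} \left(-26 - -5\right) \left(4 + 36\right) = - \frac{3}{-3} \left(-26 + 5\right) 40 = \left(-3\right) \left(- \frac{1}{3}\right) \left(\left(-21\right) 40\right) = 1 \left(-840\right) = -840$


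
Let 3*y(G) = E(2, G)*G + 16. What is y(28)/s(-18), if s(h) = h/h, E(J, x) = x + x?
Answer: 528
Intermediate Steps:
E(J, x) = 2*x
y(G) = 16/3 + 2*G**2/3 (y(G) = ((2*G)*G + 16)/3 = (2*G**2 + 16)/3 = (16 + 2*G**2)/3 = 16/3 + 2*G**2/3)
s(h) = 1
y(28)/s(-18) = (16/3 + (2/3)*28**2)/1 = (16/3 + (2/3)*784)*1 = (16/3 + 1568/3)*1 = 528*1 = 528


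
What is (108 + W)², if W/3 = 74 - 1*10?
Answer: 90000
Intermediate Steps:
W = 192 (W = 3*(74 - 1*10) = 3*(74 - 10) = 3*64 = 192)
(108 + W)² = (108 + 192)² = 300² = 90000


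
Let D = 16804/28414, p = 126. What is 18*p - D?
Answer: 32213074/14207 ≈ 2267.4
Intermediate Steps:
D = 8402/14207 (D = 16804*(1/28414) = 8402/14207 ≈ 0.59140)
18*p - D = 18*126 - 1*8402/14207 = 2268 - 8402/14207 = 32213074/14207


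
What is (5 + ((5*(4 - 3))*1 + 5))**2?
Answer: 225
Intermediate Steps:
(5 + ((5*(4 - 3))*1 + 5))**2 = (5 + ((5*1)*1 + 5))**2 = (5 + (5*1 + 5))**2 = (5 + (5 + 5))**2 = (5 + 10)**2 = 15**2 = 225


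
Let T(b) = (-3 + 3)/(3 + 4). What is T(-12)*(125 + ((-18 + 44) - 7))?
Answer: 0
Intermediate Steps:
T(b) = 0 (T(b) = 0/7 = 0*(⅐) = 0)
T(-12)*(125 + ((-18 + 44) - 7)) = 0*(125 + ((-18 + 44) - 7)) = 0*(125 + (26 - 7)) = 0*(125 + 19) = 0*144 = 0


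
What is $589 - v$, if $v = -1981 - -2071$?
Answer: $499$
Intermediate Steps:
$v = 90$ ($v = -1981 + 2071 = 90$)
$589 - v = 589 - 90 = 499$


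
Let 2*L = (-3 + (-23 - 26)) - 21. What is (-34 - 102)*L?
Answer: 4964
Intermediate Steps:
L = -73/2 (L = ((-3 + (-23 - 26)) - 21)/2 = ((-3 - 49) - 21)/2 = (-52 - 21)/2 = (½)*(-73) = -73/2 ≈ -36.500)
(-34 - 102)*L = (-34 - 102)*(-73/2) = -136*(-73/2) = 4964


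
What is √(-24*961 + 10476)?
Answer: 2*I*√3147 ≈ 112.2*I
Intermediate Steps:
√(-24*961 + 10476) = √(-23064 + 10476) = √(-12588) = 2*I*√3147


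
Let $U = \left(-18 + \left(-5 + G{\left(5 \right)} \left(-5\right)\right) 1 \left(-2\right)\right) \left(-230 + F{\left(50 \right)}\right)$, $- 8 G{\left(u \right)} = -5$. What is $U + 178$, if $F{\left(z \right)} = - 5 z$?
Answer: $1018$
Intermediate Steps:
$G{\left(u \right)} = \frac{5}{8}$ ($G{\left(u \right)} = \left(- \frac{1}{8}\right) \left(-5\right) = \frac{5}{8}$)
$U = 840$ ($U = \left(-18 + \left(-5 + \frac{5}{8} \left(-5\right)\right) 1 \left(-2\right)\right) \left(-230 - 250\right) = \left(-18 + \left(-5 - \frac{25}{8}\right) 1 \left(-2\right)\right) \left(-230 - 250\right) = \left(-18 + \left(- \frac{65}{8}\right) 1 \left(-2\right)\right) \left(-480\right) = \left(-18 - - \frac{65}{4}\right) \left(-480\right) = \left(-18 + \frac{65}{4}\right) \left(-480\right) = \left(- \frac{7}{4}\right) \left(-480\right) = 840$)
$U + 178 = 840 + 178 = 1018$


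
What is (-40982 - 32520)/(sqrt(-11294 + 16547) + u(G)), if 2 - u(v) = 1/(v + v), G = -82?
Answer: 3965873912/141176447 - 1976909792*sqrt(5253)/141176447 ≈ -986.82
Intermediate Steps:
u(v) = 2 - 1/(2*v) (u(v) = 2 - 1/(v + v) = 2 - 1/(2*v))
(-40982 - 32520)/(sqrt(-11294 + 16547) + u(G)) = (-40982 - 32520)/(sqrt(-11294 + 16547) + (2 - 1/2/(-82))) = -73502/(sqrt(5253) + (2 - 1/2*(-1/82))) = -73502/(sqrt(5253) + (2 + 1/164)) = -73502/(sqrt(5253) + 329/164) = -73502/(329/164 + sqrt(5253))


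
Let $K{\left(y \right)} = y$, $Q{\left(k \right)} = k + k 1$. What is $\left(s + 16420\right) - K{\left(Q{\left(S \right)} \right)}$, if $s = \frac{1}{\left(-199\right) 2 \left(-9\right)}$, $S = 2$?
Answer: $\frac{58802113}{3582} \approx 16416.0$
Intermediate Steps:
$Q{\left(k \right)} = 2 k$ ($Q{\left(k \right)} = k + k = 2 k$)
$s = \frac{1}{3582}$ ($s = \frac{1}{\left(-199\right) \left(-18\right)} = \frac{1}{3582} \approx 0.00027917$)
$\left(s + 16420\right) - K{\left(Q{\left(S \right)} \right)} = \left(\frac{1}{3582} + 16420\right) - 2 \cdot 2 = \frac{58816441}{3582} - 4 = \frac{58802113}{3582}$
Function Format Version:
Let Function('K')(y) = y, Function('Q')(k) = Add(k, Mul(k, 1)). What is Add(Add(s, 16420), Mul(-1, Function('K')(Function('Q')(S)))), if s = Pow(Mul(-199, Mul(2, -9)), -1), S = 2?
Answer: Rational(58802113, 3582) ≈ 16416.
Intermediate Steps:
Function('Q')(k) = Mul(2, k) (Function('Q')(k) = Add(k, k) = Mul(2, k))
s = Rational(1, 3582) (s = Pow(Mul(-199, -18), -1) = Pow(3582, -1) = Rational(1, 3582) ≈ 0.00027917)
Add(Add(s, 16420), Mul(-1, Function('K')(Function('Q')(S)))) = Add(Add(Rational(1, 3582), 16420), Mul(-1, Mul(2, 2))) = Add(Rational(58816441, 3582), Mul(-1, 4)) = Add(Rational(58816441, 3582), -4) = Rational(58802113, 3582)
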